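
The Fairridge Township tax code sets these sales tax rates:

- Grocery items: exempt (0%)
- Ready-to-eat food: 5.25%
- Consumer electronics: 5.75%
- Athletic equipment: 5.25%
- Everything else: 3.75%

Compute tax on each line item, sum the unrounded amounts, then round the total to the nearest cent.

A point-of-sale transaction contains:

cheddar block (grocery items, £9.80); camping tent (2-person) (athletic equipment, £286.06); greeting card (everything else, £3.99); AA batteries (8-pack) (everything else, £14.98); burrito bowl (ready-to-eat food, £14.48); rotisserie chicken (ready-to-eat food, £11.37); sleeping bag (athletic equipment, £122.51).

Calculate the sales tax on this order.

£23.52

Cheddar block £9.80: grocery items → 0% → £0.00
Camping tent (2-person) £286.06: athletic equipment → 5.25% → £15.01815
Greeting card £3.99: everything else → 3.75% → £0.149625
AA batteries (8-pack) £14.98: everything else → 3.75% → £0.56175
Burrito bowl £14.48: ready-to-eat food → 5.25% → £0.7602
Rotisserie chicken £11.37: ready-to-eat food → 5.25% → £0.596925
Sleeping bag £122.51: athletic equipment → 5.25% → £6.431775
Unrounded tax sum = £23.518425 → £23.52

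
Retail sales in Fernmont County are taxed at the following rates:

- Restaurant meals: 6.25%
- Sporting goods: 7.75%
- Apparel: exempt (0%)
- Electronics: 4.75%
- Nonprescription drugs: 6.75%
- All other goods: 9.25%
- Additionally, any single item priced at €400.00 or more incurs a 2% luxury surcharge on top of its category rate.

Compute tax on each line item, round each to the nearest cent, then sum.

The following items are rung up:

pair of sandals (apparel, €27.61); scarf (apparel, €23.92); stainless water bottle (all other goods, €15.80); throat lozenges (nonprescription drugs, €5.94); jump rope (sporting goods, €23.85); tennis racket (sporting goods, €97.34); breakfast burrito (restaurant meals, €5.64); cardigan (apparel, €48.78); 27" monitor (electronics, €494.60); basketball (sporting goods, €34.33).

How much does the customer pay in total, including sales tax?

€825.46

Pair of sandals €27.61: apparel → 0% → €0.00
Scarf €23.92: apparel → 0% → €0.00
Stainless water bottle €15.80: all other goods → 9.25% → €1.46
Throat lozenges €5.94: nonprescription drugs → 6.75% → €0.40
Jump rope €23.85: sporting goods → 7.75% → €1.85
Tennis racket €97.34: sporting goods → 7.75% → €7.54
Breakfast burrito €5.64: restaurant meals → 6.25% → €0.35
Cardigan €48.78: apparel → 0% → €0.00
27" monitor €494.60: electronics → 4.75% + 2% surcharge = 6.75% → €33.39
Basketball €34.33: sporting goods → 7.75% → €2.66
Subtotal = €777.81; tax = €47.65; total due = €825.46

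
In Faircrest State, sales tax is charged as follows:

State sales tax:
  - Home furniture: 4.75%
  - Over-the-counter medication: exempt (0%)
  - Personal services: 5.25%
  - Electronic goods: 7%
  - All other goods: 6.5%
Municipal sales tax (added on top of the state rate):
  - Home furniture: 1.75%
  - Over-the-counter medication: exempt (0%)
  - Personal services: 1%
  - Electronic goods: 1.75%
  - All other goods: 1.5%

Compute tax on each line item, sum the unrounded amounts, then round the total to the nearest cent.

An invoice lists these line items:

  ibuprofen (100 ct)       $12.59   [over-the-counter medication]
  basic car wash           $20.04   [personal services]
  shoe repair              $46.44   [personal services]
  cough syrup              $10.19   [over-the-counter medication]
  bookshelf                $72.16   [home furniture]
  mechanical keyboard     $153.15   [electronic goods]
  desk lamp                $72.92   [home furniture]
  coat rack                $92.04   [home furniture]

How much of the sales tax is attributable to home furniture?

Bookshelf $72.16: home furniture → 4.75% + 1.75% municipal = 6.5% → $4.6904
Desk lamp $72.92: home furniture → 4.75% + 1.75% municipal = 6.5% → $4.7398
Coat rack $92.04: home furniture → 4.75% + 1.75% municipal = 6.5% → $5.9826
Tax on home furniture: unrounded sum = $15.4128 → $15.41

$15.41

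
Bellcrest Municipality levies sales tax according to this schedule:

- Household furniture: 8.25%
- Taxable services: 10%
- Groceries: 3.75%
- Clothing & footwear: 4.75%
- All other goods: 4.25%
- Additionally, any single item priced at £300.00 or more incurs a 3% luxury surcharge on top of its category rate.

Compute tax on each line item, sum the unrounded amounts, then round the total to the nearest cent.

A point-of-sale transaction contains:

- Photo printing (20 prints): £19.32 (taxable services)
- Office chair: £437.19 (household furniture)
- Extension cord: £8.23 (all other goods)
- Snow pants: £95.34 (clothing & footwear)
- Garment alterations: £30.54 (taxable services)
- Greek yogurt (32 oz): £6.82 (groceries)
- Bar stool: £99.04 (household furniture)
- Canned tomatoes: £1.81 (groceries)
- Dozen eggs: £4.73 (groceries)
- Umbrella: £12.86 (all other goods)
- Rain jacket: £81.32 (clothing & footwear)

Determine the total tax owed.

£72.13

Photo printing (20 prints) £19.32: taxable services → 10% → £1.932
Office chair £437.19: household furniture → 8.25% + 3% surcharge = 11.25% → £49.183875
Extension cord £8.23: all other goods → 4.25% → £0.349775
Snow pants £95.34: clothing & footwear → 4.75% → £4.52865
Garment alterations £30.54: taxable services → 10% → £3.054
Greek yogurt (32 oz) £6.82: groceries → 3.75% → £0.25575
Bar stool £99.04: household furniture → 8.25% → £8.1708
Canned tomatoes £1.81: groceries → 3.75% → £0.067875
Dozen eggs £4.73: groceries → 3.75% → £0.177375
Umbrella £12.86: all other goods → 4.25% → £0.54655
Rain jacket £81.32: clothing & footwear → 4.75% → £3.8627
Unrounded tax sum = £72.12935 → £72.13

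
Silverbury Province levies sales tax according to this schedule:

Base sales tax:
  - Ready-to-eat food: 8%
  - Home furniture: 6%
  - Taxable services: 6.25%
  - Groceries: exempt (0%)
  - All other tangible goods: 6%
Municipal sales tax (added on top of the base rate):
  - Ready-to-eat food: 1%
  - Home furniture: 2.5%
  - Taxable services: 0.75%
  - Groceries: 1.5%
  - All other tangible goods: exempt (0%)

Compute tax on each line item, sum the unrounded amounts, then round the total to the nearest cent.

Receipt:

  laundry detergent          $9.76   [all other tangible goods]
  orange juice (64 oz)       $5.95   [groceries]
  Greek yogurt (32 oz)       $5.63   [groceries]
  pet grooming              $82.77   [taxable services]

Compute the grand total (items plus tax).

Laundry detergent $9.76: all other tangible goods → 6% + 0% municipal = 6% → $0.5856
Orange juice (64 oz) $5.95: groceries → 0% + 1.5% municipal = 1.5% → $0.08925
Greek yogurt (32 oz) $5.63: groceries → 0% + 1.5% municipal = 1.5% → $0.08445
Pet grooming $82.77: taxable services → 6.25% + 0.75% municipal = 7% → $5.7939
Subtotal = $104.11; unrounded tax = $6.5532 → $6.55; total due = $110.66

$110.66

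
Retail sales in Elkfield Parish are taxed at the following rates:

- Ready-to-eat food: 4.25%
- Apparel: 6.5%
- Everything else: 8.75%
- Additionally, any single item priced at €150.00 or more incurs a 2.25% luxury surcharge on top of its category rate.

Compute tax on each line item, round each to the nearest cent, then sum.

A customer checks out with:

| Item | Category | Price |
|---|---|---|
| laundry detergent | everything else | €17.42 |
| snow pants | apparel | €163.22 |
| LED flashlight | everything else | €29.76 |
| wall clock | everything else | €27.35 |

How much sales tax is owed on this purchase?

Laundry detergent €17.42: everything else → 8.75% → €1.52
Snow pants €163.22: apparel → 6.5% + 2.25% surcharge = 8.75% → €14.28
LED flashlight €29.76: everything else → 8.75% → €2.60
Wall clock €27.35: everything else → 8.75% → €2.39
Total tax = €1.52 + €14.28 + €2.60 + €2.39 = €20.79

€20.79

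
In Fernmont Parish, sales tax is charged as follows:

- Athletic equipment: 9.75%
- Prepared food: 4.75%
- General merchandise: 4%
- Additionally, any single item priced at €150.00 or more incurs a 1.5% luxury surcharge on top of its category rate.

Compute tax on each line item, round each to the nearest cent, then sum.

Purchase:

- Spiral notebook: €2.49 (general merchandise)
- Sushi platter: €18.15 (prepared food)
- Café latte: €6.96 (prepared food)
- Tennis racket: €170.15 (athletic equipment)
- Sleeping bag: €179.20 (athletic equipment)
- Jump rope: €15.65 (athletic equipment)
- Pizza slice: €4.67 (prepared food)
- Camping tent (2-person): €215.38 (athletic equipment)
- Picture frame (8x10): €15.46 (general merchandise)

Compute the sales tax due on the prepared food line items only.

€1.41

Sushi platter €18.15: prepared food → 4.75% → €0.86
Café latte €6.96: prepared food → 4.75% → €0.33
Pizza slice €4.67: prepared food → 4.75% → €0.22
Tax on prepared food = €0.86 + €0.33 + €0.22 = €1.41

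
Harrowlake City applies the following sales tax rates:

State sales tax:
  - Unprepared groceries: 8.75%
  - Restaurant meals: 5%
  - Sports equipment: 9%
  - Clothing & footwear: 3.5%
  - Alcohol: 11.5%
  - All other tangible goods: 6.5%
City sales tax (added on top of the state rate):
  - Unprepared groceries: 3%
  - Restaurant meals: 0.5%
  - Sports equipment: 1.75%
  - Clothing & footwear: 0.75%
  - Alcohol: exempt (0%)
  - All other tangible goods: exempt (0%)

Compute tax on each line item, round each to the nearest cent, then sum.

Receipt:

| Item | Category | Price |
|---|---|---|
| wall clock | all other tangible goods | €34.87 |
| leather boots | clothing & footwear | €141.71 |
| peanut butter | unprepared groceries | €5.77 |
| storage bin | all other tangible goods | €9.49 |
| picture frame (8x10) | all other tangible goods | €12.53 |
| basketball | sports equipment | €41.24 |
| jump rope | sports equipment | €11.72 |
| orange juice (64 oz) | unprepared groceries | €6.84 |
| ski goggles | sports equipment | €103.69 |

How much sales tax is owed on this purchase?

Wall clock €34.87: all other tangible goods → 6.5% + 0% city = 6.5% → €2.27
Leather boots €141.71: clothing & footwear → 3.5% + 0.75% city = 4.25% → €6.02
Peanut butter €5.77: unprepared groceries → 8.75% + 3% city = 11.75% → €0.68
Storage bin €9.49: all other tangible goods → 6.5% + 0% city = 6.5% → €0.62
Picture frame (8x10) €12.53: all other tangible goods → 6.5% + 0% city = 6.5% → €0.81
Basketball €41.24: sports equipment → 9% + 1.75% city = 10.75% → €4.43
Jump rope €11.72: sports equipment → 9% + 1.75% city = 10.75% → €1.26
Orange juice (64 oz) €6.84: unprepared groceries → 8.75% + 3% city = 11.75% → €0.80
Ski goggles €103.69: sports equipment → 9% + 1.75% city = 10.75% → €11.15
Total tax = €2.27 + €6.02 + €0.68 + €0.62 + €0.81 + €4.43 + €1.26 + €0.80 + €11.15 = €28.04

€28.04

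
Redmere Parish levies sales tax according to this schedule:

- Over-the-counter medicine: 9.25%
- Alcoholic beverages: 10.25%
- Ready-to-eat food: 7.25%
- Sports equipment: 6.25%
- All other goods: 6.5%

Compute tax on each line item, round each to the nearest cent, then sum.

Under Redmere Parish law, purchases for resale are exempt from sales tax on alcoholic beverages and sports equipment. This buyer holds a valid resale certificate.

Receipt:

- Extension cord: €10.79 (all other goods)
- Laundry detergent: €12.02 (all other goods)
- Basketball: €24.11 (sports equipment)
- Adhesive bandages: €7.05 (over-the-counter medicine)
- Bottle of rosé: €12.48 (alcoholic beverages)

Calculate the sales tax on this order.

Extension cord €10.79: all other goods → 6.5% → €0.70
Laundry detergent €12.02: all other goods → 6.5% → €0.78
Basketball €24.11: sports equipment, buyer-exempt → 0% → €0.00
Adhesive bandages €7.05: over-the-counter medicine → 9.25% → €0.65
Bottle of rosé €12.48: alcoholic beverages, buyer-exempt → 0% → €0.00
Total tax = €0.70 + €0.78 + €0.65 = €2.13

€2.13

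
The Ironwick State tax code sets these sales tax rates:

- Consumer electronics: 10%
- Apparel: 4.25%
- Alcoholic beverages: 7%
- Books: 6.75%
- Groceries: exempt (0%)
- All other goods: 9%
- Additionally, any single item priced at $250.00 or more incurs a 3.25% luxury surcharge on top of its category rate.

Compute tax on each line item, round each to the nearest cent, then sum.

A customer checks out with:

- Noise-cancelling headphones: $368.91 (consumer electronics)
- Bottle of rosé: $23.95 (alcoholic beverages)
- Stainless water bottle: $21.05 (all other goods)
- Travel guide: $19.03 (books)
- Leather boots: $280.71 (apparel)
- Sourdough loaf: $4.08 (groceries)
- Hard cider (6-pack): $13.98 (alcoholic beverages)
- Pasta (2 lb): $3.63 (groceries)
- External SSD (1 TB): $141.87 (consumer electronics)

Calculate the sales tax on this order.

Noise-cancelling headphones $368.91: consumer electronics → 10% + 3.25% surcharge = 13.25% → $48.88
Bottle of rosé $23.95: alcoholic beverages → 7% → $1.68
Stainless water bottle $21.05: all other goods → 9% → $1.89
Travel guide $19.03: books → 6.75% → $1.28
Leather boots $280.71: apparel → 4.25% + 3.25% surcharge = 7.5% → $21.05
Sourdough loaf $4.08: groceries → 0% → $0.00
Hard cider (6-pack) $13.98: alcoholic beverages → 7% → $0.98
Pasta (2 lb) $3.63: groceries → 0% → $0.00
External SSD (1 TB) $141.87: consumer electronics → 10% → $14.19
Total tax = $48.88 + $1.68 + $1.89 + $1.28 + $21.05 + $0.98 + $14.19 = $89.95

$89.95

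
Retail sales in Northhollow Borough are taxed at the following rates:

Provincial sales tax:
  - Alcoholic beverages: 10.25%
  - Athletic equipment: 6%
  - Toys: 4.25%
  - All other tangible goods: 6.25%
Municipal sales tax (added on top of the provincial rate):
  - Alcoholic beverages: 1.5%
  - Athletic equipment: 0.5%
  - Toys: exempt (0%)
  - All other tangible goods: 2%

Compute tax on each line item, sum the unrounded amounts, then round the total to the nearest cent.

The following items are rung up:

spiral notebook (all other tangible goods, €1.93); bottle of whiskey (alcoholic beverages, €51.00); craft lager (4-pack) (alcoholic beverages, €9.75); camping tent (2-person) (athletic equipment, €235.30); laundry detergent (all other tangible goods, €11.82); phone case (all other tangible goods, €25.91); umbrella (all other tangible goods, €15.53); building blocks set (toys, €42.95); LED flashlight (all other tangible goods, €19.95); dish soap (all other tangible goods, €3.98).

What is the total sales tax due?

€30.79

Spiral notebook €1.93: all other tangible goods → 6.25% + 2% municipal = 8.25% → €0.159225
Bottle of whiskey €51.00: alcoholic beverages → 10.25% + 1.5% municipal = 11.75% → €5.9925
Craft lager (4-pack) €9.75: alcoholic beverages → 10.25% + 1.5% municipal = 11.75% → €1.145625
Camping tent (2-person) €235.30: athletic equipment → 6% + 0.5% municipal = 6.5% → €15.2945
Laundry detergent €11.82: all other tangible goods → 6.25% + 2% municipal = 8.25% → €0.97515
Phone case €25.91: all other tangible goods → 6.25% + 2% municipal = 8.25% → €2.137575
Umbrella €15.53: all other tangible goods → 6.25% + 2% municipal = 8.25% → €1.281225
Building blocks set €42.95: toys → 4.25% + 0% municipal = 4.25% → €1.825375
LED flashlight €19.95: all other tangible goods → 6.25% + 2% municipal = 8.25% → €1.645875
Dish soap €3.98: all other tangible goods → 6.25% + 2% municipal = 8.25% → €0.32835
Unrounded tax sum = €30.7854 → €30.79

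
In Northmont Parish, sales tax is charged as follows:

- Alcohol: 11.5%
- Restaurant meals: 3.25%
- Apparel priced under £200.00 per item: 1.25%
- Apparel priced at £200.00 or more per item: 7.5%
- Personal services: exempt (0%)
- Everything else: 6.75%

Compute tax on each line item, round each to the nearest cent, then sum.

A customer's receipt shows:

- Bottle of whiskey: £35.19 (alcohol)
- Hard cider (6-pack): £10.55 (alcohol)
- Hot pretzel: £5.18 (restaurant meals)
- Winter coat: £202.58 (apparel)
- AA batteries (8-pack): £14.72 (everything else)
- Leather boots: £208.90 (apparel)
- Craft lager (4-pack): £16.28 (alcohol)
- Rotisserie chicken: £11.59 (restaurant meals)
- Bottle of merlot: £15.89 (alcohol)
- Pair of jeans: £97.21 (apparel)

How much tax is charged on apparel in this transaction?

£32.08

Winter coat £202.58: apparel, £200.00 or more → 7.5% → £15.19
Leather boots £208.90: apparel, £200.00 or more → 7.5% → £15.67
Pair of jeans £97.21: apparel, under £200.00 → 1.25% → £1.22
Tax on apparel = £15.19 + £15.67 + £1.22 = £32.08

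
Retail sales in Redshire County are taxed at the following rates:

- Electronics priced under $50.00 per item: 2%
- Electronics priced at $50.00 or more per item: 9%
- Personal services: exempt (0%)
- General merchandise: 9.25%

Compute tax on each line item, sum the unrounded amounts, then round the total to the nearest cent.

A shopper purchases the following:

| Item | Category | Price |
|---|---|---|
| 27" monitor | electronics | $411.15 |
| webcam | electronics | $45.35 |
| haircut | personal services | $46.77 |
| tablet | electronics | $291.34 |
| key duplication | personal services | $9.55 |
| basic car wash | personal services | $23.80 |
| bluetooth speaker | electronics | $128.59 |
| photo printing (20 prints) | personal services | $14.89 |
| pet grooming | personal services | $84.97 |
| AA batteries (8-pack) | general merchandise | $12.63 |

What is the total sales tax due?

27" monitor $411.15: electronics, $50.00 or more → 9% → $37.0035
Webcam $45.35: electronics, under $50.00 → 2% → $0.907
Haircut $46.77: personal services → 0% → $0.00
Tablet $291.34: electronics, $50.00 or more → 9% → $26.2206
Key duplication $9.55: personal services → 0% → $0.00
Basic car wash $23.80: personal services → 0% → $0.00
Bluetooth speaker $128.59: electronics, $50.00 or more → 9% → $11.5731
Photo printing (20 prints) $14.89: personal services → 0% → $0.00
Pet grooming $84.97: personal services → 0% → $0.00
AA batteries (8-pack) $12.63: general merchandise → 9.25% → $1.168275
Unrounded tax sum = $76.872475 → $76.87

$76.87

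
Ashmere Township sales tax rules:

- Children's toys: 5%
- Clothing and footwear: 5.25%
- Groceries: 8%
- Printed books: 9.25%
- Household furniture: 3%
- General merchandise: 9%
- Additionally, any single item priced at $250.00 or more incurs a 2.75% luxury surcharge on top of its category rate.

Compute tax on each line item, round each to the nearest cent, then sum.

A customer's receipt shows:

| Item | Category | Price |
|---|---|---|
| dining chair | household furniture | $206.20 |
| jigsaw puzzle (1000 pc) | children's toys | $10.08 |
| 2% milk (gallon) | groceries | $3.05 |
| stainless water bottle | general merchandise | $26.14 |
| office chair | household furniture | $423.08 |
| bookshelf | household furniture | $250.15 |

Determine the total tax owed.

$47.99

Dining chair $206.20: household furniture → 3% → $6.19
Jigsaw puzzle (1000 pc) $10.08: children's toys → 5% → $0.50
2% milk (gallon) $3.05: groceries → 8% → $0.24
Stainless water bottle $26.14: general merchandise → 9% → $2.35
Office chair $423.08: household furniture → 3% + 2.75% surcharge = 5.75% → $24.33
Bookshelf $250.15: household furniture → 3% + 2.75% surcharge = 5.75% → $14.38
Total tax = $6.19 + $0.50 + $0.24 + $2.35 + $24.33 + $14.38 = $47.99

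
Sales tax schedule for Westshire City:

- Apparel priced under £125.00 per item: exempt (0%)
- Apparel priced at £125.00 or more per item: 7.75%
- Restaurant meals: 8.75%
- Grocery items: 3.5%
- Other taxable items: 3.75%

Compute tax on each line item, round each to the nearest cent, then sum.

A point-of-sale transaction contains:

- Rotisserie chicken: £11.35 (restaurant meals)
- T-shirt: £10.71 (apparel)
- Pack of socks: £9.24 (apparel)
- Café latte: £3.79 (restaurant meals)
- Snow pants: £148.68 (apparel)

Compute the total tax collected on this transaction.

Rotisserie chicken £11.35: restaurant meals → 8.75% → £0.99
T-shirt £10.71: apparel, under £125.00 → 0% → £0.00
Pack of socks £9.24: apparel, under £125.00 → 0% → £0.00
Café latte £3.79: restaurant meals → 8.75% → £0.33
Snow pants £148.68: apparel, £125.00 or more → 7.75% → £11.52
Total tax = £0.99 + £0.33 + £11.52 = £12.84

£12.84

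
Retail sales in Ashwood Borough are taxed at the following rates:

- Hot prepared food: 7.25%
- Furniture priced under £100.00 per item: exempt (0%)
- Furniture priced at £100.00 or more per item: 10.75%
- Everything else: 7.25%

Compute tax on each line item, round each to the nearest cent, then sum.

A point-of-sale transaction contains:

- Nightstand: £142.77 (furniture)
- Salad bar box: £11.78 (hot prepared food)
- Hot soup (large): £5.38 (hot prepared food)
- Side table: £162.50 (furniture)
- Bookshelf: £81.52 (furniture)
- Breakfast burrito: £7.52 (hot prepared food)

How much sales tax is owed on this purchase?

£34.61

Nightstand £142.77: furniture, £100.00 or more → 10.75% → £15.35
Salad bar box £11.78: hot prepared food → 7.25% → £0.85
Hot soup (large) £5.38: hot prepared food → 7.25% → £0.39
Side table £162.50: furniture, £100.00 or more → 10.75% → £17.47
Bookshelf £81.52: furniture, under £100.00 → 0% → £0.00
Breakfast burrito £7.52: hot prepared food → 7.25% → £0.55
Total tax = £15.35 + £0.85 + £0.39 + £17.47 + £0.55 = £34.61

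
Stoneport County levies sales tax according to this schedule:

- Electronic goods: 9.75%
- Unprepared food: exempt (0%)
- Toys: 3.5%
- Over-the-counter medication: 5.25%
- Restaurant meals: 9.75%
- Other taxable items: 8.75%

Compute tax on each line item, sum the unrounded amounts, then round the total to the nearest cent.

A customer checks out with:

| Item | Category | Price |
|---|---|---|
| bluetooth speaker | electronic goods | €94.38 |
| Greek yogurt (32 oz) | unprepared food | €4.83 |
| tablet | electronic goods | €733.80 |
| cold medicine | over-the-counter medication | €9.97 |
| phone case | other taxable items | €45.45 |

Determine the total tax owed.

Bluetooth speaker €94.38: electronic goods → 9.75% → €9.20205
Greek yogurt (32 oz) €4.83: unprepared food → 0% → €0.00
Tablet €733.80: electronic goods → 9.75% → €71.5455
Cold medicine €9.97: over-the-counter medication → 5.25% → €0.523425
Phone case €45.45: other taxable items → 8.75% → €3.976875
Unrounded tax sum = €85.24785 → €85.25

€85.25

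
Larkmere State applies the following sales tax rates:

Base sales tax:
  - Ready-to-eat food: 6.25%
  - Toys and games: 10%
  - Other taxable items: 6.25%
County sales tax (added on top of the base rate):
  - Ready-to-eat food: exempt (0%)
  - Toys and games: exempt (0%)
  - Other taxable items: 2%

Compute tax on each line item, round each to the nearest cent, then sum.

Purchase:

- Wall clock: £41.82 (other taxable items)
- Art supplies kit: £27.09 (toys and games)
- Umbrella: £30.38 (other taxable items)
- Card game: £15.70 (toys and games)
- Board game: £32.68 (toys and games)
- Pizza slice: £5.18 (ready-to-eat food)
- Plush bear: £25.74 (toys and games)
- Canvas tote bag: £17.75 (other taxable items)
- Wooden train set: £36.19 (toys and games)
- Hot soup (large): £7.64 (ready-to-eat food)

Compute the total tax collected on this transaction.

£21.96

Wall clock £41.82: other taxable items → 6.25% + 2% county = 8.25% → £3.45
Art supplies kit £27.09: toys and games → 10% + 0% county = 10% → £2.71
Umbrella £30.38: other taxable items → 6.25% + 2% county = 8.25% → £2.51
Card game £15.70: toys and games → 10% + 0% county = 10% → £1.57
Board game £32.68: toys and games → 10% + 0% county = 10% → £3.27
Pizza slice £5.18: ready-to-eat food → 6.25% + 0% county = 6.25% → £0.32
Plush bear £25.74: toys and games → 10% + 0% county = 10% → £2.57
Canvas tote bag £17.75: other taxable items → 6.25% + 2% county = 8.25% → £1.46
Wooden train set £36.19: toys and games → 10% + 0% county = 10% → £3.62
Hot soup (large) £7.64: ready-to-eat food → 6.25% + 0% county = 6.25% → £0.48
Total tax = £3.45 + £2.71 + £2.51 + £1.57 + £3.27 + £0.32 + £2.57 + £1.46 + £3.62 + £0.48 = £21.96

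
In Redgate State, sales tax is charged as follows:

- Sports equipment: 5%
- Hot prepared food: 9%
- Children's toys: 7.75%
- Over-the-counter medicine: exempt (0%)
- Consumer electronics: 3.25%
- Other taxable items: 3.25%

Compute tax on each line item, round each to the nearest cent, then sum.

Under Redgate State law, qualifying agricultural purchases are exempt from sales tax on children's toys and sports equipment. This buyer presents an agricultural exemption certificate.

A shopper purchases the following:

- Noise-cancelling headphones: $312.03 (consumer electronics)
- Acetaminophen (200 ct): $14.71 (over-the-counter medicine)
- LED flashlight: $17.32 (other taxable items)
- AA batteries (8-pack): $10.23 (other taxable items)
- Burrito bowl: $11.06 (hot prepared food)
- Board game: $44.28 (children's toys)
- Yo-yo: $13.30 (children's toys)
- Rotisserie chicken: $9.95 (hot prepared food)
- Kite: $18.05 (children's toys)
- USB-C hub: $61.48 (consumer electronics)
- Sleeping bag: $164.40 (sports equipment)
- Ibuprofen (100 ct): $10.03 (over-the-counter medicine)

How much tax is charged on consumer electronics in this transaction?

$12.14

Noise-cancelling headphones $312.03: consumer electronics → 3.25% → $10.14
USB-C hub $61.48: consumer electronics → 3.25% → $2.00
Tax on consumer electronics = $10.14 + $2.00 = $12.14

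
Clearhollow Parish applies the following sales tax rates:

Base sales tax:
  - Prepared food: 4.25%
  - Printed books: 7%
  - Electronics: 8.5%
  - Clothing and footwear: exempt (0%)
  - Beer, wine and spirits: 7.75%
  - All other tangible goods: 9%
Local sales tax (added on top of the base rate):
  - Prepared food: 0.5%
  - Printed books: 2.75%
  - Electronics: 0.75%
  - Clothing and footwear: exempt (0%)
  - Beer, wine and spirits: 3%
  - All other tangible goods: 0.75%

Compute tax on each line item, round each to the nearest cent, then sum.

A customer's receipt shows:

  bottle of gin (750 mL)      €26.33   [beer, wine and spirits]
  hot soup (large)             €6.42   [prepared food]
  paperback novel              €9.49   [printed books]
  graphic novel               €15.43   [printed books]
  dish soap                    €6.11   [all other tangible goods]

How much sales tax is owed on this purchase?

Bottle of gin (750 mL) €26.33: beer, wine and spirits → 7.75% + 3% local = 10.75% → €2.83
Hot soup (large) €6.42: prepared food → 4.25% + 0.5% local = 4.75% → €0.30
Paperback novel €9.49: printed books → 7% + 2.75% local = 9.75% → €0.93
Graphic novel €15.43: printed books → 7% + 2.75% local = 9.75% → €1.50
Dish soap €6.11: all other tangible goods → 9% + 0.75% local = 9.75% → €0.60
Total tax = €2.83 + €0.30 + €0.93 + €1.50 + €0.60 = €6.16

€6.16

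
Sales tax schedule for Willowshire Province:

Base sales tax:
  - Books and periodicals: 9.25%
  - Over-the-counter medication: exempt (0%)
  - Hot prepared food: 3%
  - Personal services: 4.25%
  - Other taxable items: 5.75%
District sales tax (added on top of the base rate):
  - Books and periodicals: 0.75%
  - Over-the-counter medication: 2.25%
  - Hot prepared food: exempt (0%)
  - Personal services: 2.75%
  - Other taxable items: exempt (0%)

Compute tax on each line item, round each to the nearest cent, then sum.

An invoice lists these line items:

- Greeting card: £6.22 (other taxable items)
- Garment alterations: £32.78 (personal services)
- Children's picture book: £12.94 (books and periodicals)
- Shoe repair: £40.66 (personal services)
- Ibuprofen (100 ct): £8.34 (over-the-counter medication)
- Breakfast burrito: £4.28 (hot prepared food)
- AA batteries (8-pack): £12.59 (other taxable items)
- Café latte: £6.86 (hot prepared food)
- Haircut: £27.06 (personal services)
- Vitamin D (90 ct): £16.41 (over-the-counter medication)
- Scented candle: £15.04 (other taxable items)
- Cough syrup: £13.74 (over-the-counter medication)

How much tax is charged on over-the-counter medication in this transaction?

£0.87

Ibuprofen (100 ct) £8.34: over-the-counter medication → 0% + 2.25% district = 2.25% → £0.19
Vitamin D (90 ct) £16.41: over-the-counter medication → 0% + 2.25% district = 2.25% → £0.37
Cough syrup £13.74: over-the-counter medication → 0% + 2.25% district = 2.25% → £0.31
Tax on over-the-counter medication = £0.19 + £0.37 + £0.31 = £0.87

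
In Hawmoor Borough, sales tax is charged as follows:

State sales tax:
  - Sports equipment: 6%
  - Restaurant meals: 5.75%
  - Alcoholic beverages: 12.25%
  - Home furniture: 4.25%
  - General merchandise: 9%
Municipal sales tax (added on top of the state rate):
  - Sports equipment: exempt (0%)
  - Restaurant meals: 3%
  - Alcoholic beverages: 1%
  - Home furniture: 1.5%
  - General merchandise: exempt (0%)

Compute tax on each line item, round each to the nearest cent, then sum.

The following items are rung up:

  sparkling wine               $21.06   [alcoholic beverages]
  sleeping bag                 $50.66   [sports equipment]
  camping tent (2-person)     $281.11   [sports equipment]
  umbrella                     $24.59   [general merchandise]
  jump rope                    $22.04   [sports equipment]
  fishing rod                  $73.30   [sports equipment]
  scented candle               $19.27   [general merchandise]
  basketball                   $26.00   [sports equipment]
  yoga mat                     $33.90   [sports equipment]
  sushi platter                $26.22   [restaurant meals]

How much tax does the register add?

Sparkling wine $21.06: alcoholic beverages → 12.25% + 1% municipal = 13.25% → $2.79
Sleeping bag $50.66: sports equipment → 6% + 0% municipal = 6% → $3.04
Camping tent (2-person) $281.11: sports equipment → 6% + 0% municipal = 6% → $16.87
Umbrella $24.59: general merchandise → 9% + 0% municipal = 9% → $2.21
Jump rope $22.04: sports equipment → 6% + 0% municipal = 6% → $1.32
Fishing rod $73.30: sports equipment → 6% + 0% municipal = 6% → $4.40
Scented candle $19.27: general merchandise → 9% + 0% municipal = 9% → $1.73
Basketball $26.00: sports equipment → 6% + 0% municipal = 6% → $1.56
Yoga mat $33.90: sports equipment → 6% + 0% municipal = 6% → $2.03
Sushi platter $26.22: restaurant meals → 5.75% + 3% municipal = 8.75% → $2.29
Total tax = $2.79 + $3.04 + $16.87 + $2.21 + $1.32 + $4.40 + $1.73 + $1.56 + $2.03 + $2.29 = $38.24

$38.24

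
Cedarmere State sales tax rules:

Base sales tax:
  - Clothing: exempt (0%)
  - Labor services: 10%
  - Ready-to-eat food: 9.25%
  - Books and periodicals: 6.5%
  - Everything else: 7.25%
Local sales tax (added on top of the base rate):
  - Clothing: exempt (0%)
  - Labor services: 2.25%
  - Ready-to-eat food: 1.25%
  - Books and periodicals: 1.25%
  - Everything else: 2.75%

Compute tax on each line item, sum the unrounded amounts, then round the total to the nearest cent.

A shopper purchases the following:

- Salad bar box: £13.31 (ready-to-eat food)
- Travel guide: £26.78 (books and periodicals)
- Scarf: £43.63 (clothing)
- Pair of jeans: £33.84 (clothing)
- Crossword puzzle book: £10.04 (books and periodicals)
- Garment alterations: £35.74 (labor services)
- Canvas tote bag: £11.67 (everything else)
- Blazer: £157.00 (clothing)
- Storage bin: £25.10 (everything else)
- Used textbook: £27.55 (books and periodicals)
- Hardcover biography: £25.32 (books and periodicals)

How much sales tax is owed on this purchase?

Salad bar box £13.31: ready-to-eat food → 9.25% + 1.25% local = 10.5% → £1.39755
Travel guide £26.78: books and periodicals → 6.5% + 1.25% local = 7.75% → £2.07545
Scarf £43.63: clothing → 0% + 0% local = 0% → £0.00
Pair of jeans £33.84: clothing → 0% + 0% local = 0% → £0.00
Crossword puzzle book £10.04: books and periodicals → 6.5% + 1.25% local = 7.75% → £0.7781
Garment alterations £35.74: labor services → 10% + 2.25% local = 12.25% → £4.37815
Canvas tote bag £11.67: everything else → 7.25% + 2.75% local = 10% → £1.167
Blazer £157.00: clothing → 0% + 0% local = 0% → £0.00
Storage bin £25.10: everything else → 7.25% + 2.75% local = 10% → £2.51
Used textbook £27.55: books and periodicals → 6.5% + 1.25% local = 7.75% → £2.135125
Hardcover biography £25.32: books and periodicals → 6.5% + 1.25% local = 7.75% → £1.9623
Unrounded tax sum = £16.403675 → £16.40

£16.40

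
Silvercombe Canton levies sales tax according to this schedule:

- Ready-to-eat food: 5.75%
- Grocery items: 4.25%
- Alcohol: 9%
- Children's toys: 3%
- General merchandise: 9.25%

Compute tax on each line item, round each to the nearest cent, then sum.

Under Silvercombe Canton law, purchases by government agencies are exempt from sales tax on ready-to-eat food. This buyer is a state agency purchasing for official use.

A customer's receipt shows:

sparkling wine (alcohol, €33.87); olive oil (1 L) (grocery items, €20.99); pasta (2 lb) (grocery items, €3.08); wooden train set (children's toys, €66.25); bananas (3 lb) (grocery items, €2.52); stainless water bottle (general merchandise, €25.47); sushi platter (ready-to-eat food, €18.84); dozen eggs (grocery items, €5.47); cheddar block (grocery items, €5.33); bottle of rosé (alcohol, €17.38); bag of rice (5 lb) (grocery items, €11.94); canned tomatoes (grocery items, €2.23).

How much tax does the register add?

€11.15

Sparkling wine €33.87: alcohol → 9% → €3.05
Olive oil (1 L) €20.99: grocery items → 4.25% → €0.89
Pasta (2 lb) €3.08: grocery items → 4.25% → €0.13
Wooden train set €66.25: children's toys → 3% → €1.99
Bananas (3 lb) €2.52: grocery items → 4.25% → €0.11
Stainless water bottle €25.47: general merchandise → 9.25% → €2.36
Sushi platter €18.84: ready-to-eat food, buyer-exempt → 0% → €0.00
Dozen eggs €5.47: grocery items → 4.25% → €0.23
Cheddar block €5.33: grocery items → 4.25% → €0.23
Bottle of rosé €17.38: alcohol → 9% → €1.56
Bag of rice (5 lb) €11.94: grocery items → 4.25% → €0.51
Canned tomatoes €2.23: grocery items → 4.25% → €0.09
Total tax = €3.05 + €0.89 + €0.13 + €1.99 + €0.11 + €2.36 + €0.23 + €0.23 + €1.56 + €0.51 + €0.09 = €11.15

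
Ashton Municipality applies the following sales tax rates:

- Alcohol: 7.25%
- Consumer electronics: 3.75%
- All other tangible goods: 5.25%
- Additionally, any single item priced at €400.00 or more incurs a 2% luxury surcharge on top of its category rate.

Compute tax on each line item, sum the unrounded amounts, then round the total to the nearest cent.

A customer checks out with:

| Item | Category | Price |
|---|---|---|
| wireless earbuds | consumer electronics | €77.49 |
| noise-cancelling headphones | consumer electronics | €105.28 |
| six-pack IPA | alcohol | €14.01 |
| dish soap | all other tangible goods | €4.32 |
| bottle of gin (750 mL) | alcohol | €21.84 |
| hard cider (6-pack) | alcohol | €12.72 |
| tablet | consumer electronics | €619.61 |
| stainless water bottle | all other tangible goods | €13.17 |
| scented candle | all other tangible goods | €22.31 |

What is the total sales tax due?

€48.09

Wireless earbuds €77.49: consumer electronics → 3.75% → €2.905875
Noise-cancelling headphones €105.28: consumer electronics → 3.75% → €3.948
Six-pack IPA €14.01: alcohol → 7.25% → €1.015725
Dish soap €4.32: all other tangible goods → 5.25% → €0.2268
Bottle of gin (750 mL) €21.84: alcohol → 7.25% → €1.5834
Hard cider (6-pack) €12.72: alcohol → 7.25% → €0.9222
Tablet €619.61: consumer electronics → 3.75% + 2% surcharge = 5.75% → €35.627575
Stainless water bottle €13.17: all other tangible goods → 5.25% → €0.691425
Scented candle €22.31: all other tangible goods → 5.25% → €1.171275
Unrounded tax sum = €48.092275 → €48.09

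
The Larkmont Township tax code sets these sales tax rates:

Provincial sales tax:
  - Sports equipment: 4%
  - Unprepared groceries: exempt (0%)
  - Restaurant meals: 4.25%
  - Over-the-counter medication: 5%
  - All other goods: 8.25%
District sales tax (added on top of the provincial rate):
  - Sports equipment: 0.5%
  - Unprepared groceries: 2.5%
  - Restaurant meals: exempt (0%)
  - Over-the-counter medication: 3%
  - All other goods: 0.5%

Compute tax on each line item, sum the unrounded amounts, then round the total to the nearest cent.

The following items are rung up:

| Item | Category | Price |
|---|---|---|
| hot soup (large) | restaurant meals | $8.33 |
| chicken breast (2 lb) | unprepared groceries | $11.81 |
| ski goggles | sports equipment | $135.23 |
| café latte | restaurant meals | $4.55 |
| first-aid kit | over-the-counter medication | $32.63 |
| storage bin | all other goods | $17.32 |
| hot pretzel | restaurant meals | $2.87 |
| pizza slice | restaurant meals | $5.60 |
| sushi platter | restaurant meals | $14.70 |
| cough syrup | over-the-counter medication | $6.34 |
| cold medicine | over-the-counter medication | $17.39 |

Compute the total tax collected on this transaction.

Hot soup (large) $8.33: restaurant meals → 4.25% + 0% district = 4.25% → $0.354025
Chicken breast (2 lb) $11.81: unprepared groceries → 0% + 2.5% district = 2.5% → $0.29525
Ski goggles $135.23: sports equipment → 4% + 0.5% district = 4.5% → $6.08535
Café latte $4.55: restaurant meals → 4.25% + 0% district = 4.25% → $0.193375
First-aid kit $32.63: over-the-counter medication → 5% + 3% district = 8% → $2.6104
Storage bin $17.32: all other goods → 8.25% + 0.5% district = 8.75% → $1.5155
Hot pretzel $2.87: restaurant meals → 4.25% + 0% district = 4.25% → $0.121975
Pizza slice $5.60: restaurant meals → 4.25% + 0% district = 4.25% → $0.238
Sushi platter $14.70: restaurant meals → 4.25% + 0% district = 4.25% → $0.62475
Cough syrup $6.34: over-the-counter medication → 5% + 3% district = 8% → $0.5072
Cold medicine $17.39: over-the-counter medication → 5% + 3% district = 8% → $1.3912
Unrounded tax sum = $13.937025 → $13.94

$13.94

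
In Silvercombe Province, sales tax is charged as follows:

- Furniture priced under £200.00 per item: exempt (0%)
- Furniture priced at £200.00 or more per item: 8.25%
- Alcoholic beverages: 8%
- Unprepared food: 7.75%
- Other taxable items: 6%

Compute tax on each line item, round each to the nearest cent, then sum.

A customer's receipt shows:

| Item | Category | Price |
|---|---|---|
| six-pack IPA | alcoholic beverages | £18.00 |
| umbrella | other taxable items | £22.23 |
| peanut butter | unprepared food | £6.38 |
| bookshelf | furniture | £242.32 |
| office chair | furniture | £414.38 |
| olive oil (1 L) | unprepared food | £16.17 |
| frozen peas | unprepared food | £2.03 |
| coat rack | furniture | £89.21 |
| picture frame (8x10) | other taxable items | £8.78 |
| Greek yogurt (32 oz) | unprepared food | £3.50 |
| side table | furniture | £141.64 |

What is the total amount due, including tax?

Six-pack IPA £18.00: alcoholic beverages → 8% → £1.44
Umbrella £22.23: other taxable items → 6% → £1.33
Peanut butter £6.38: unprepared food → 7.75% → £0.49
Bookshelf £242.32: furniture, £200.00 or more → 8.25% → £19.99
Office chair £414.38: furniture, £200.00 or more → 8.25% → £34.19
Olive oil (1 L) £16.17: unprepared food → 7.75% → £1.25
Frozen peas £2.03: unprepared food → 7.75% → £0.16
Coat rack £89.21: furniture, under £200.00 → 0% → £0.00
Picture frame (8x10) £8.78: other taxable items → 6% → £0.53
Greek yogurt (32 oz) £3.50: unprepared food → 7.75% → £0.27
Side table £141.64: furniture, under £200.00 → 0% → £0.00
Subtotal = £964.64; tax = £59.65; total due = £1024.29

£1024.29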